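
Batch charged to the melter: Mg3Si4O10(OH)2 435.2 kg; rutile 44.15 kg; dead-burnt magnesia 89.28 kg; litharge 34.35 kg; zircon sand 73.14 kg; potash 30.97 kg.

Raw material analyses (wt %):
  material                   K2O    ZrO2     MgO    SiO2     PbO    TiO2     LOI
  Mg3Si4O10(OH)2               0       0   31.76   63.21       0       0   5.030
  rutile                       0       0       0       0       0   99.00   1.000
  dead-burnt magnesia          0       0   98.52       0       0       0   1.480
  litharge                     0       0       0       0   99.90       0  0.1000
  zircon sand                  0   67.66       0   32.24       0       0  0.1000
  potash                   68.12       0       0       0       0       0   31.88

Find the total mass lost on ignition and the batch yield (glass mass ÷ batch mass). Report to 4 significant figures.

Intermediates appear rounded to 4 significant figures on the page; full float precision is held through the solve. Each reported figure includes exactly one rounding. Derived quantities, which include totals, yield, LOI, the six compositions, glass mass, are carried at full float precision, exactly as printed in problem or answer, starting from the weights per 673.5 kg of glass.
Each material's LOI contribution:
  Mg3Si4O10(OH)2: 435.2 × 0.05030 = 21.89 kg
  rutile: 44.15 × 0.01000 = 0.4415 kg
  dead-burnt magnesia: 89.28 × 0.01480 = 1.321 kg
  litharge: 34.35 × 0.001000 = 0.03435 kg
  zircon sand: 73.14 × 0.001000 = 0.07314 kg
  potash: 30.97 × 0.3188 = 9.873 kg
Total LOI = 33.63 kg
Glass = batch − LOI = 707.1 − 33.63 = 673.5 kg

LOI loss = 33.63 kg; glass = 673.5 kg; yield = 95.24%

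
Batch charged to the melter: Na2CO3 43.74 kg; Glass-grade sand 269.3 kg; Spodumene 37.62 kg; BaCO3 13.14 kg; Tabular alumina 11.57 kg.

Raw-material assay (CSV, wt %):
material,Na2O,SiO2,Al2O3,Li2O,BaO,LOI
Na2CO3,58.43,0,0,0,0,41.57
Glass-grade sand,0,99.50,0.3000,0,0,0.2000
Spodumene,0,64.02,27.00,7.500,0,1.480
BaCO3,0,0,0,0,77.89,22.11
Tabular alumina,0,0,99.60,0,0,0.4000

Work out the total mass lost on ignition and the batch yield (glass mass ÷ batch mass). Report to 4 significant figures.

Each numeric step runs at exact precision in all steps; intermediates are displayed, with 4-significant-figure rounding, on the page. Each reported number sees exactly one rounding — the derived quantities, which include the five compositions, ignition loss, glass mass, the totals, the yield, are recomputed at full float precision, as they appear in the problem or answer text, from the batch weights per 353.1 kg of glass.
Each material's LOI contribution:
  Na2CO3: 43.74 × 0.4157 = 18.18 kg
  Glass-grade sand: 269.3 × 0.002000 = 0.5386 kg
  Spodumene: 37.62 × 0.01480 = 0.5568 kg
  BaCO3: 13.14 × 0.2211 = 2.905 kg
  Tabular alumina: 11.57 × 0.004000 = 0.04628 kg
Total LOI = 22.23 kg
Glass = batch − LOI = 375.4 − 22.23 = 353.1 kg

LOI loss = 22.23 kg; glass = 353.1 kg; yield = 94.08%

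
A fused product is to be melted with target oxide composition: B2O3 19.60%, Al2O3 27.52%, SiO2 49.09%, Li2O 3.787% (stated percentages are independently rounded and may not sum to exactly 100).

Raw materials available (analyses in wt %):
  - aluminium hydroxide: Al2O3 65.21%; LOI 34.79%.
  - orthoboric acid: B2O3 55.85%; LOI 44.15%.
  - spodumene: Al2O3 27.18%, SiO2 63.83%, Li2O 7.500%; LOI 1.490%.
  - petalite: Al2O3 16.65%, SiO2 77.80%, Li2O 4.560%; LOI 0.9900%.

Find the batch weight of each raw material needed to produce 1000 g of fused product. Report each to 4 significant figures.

Intermediates are shown, with 4-significant-figure rounding, alongside each step. All arithmetic runs at full precision all the way through — every reported value is rounded once only; all derived quantities, which include ignition loss, the totals, net glass mass, four oxide percentages, the yield, are carried in full float precision, as set out in the question or the answer, from the batch weights on 1000 g of glass.
Oxide-by-oxide targets in 1000 g fused product:
  B2O3: 19.60% × 1000 = 196.0 g
  Al2O3: 27.52% × 1000 = 275.2 g
  SiO2: 49.09% × 1000 = 490.9 g
  Li2O: 3.787% × 1000 = 37.87 g
Balance tally, oxide-wise, with the batch weights as given, on the stated basis (target by target, the sums agree up to rounding of the answer):
  B2O3: 350.9·0.5585 = 196.0 g (target 196.0 g)
  Al2O3: 210.7·0.6521 + 242.0·0.2718 + 432.4·0.1665 = 275.2 g (target 275.2 g)
  SiO2: 242.0·0.6383 + 432.4·0.7780 = 490.9 g (target 490.9 g)
  Li2O: 242.0·0.07500 + 432.4·0.04560 = 37.87 g (target 37.87 g)
Consistency of the glass mass: total charge less LOI = 999.9 g (oxide target masses add up to 1000 g; stated basis 1000 g — any gap is answer rounding).
Adding the batch up: Σ batch = 1236 g; loss to ignition Σ batch·LOI = 236.1 g; yield, glass over the total, = 80.90%.

Batch per 1000 g fused product:
  aluminium hydroxide: 210.7 g
  orthoboric acid: 350.9 g
  spodumene: 242.0 g
  petalite: 432.4 g
Total batch = 1236 g; LOI loss = 236.1 g; yield = 80.90%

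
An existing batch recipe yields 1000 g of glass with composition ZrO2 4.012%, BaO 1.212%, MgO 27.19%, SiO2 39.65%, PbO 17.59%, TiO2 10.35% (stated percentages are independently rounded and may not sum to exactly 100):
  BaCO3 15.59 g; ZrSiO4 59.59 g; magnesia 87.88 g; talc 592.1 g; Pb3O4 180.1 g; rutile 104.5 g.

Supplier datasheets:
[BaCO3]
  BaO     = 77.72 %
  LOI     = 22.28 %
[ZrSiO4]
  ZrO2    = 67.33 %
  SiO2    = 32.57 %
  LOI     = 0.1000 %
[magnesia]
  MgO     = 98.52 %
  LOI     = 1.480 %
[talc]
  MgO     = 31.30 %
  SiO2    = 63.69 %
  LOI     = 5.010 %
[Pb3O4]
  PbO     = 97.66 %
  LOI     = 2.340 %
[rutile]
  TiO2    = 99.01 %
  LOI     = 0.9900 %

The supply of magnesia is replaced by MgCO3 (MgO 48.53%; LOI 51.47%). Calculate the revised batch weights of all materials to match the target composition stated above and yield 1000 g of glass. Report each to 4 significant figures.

Revised batch per 1000 g glass:
  BaCO3: 15.59 g
  ZrSiO4: 59.59 g
  MgCO3: 178.4 g
  talc: 592.1 g
  Pb3O4: 180.1 g
  rutile: 104.5 g
Total batch = 1130 g; LOI loss = 130.3 g

The whole derivation runs at exact precision in all steps; mid-chain values are displayed, rounded to 4 significant digits, between the steps. Each reported number takes a single rounding; all derived quantities, which include LOI, yield, six oxide percentages, the totals, net glass mass, are rebuilt in full precision, as set out in the problem or answer text, using the weight values per 1000 g of glass.
Per-oxide target masses for 1000 g glass:
  ZrO2: 4.012% × 1000 = 40.12 g
  BaO: 1.212% × 1000 = 12.12 g
  MgO: 27.19% × 1000 = 271.9 g
  SiO2: 39.65% × 1000 = 396.5 g
  PbO: 17.59% × 1000 = 175.9 g
  TiO2: 10.35% × 1000 = 103.5 g
Sums-versus-targets review using the reported weights, against the basis in use (every target is met by its sum modulo rounding of the values):
  ZrO2: 59.59·0.6733 = 40.12 g (target 40.12 g)
  BaO: 15.59·0.7772 = 12.12 g (target 12.12 g)
  MgO: 178.4·0.4853 + 592.1·0.3130 = 271.9 g (target 271.9 g)
  SiO2: 59.59·0.3257 + 592.1·0.6369 = 396.5 g (target 396.5 g)
  PbO: 180.1·0.9766 = 175.9 g (target 175.9 g)
  TiO2: 104.5·0.9901 = 103.5 g (target 103.5 g)
Glass mass check: whole batch net of LOI = 1000 g (summing oxide targets gives 1000 g; basis as stated: 1000 g — rounding explains the deltas).
Batch grand total — Σ batch = 1130 g; Σ batch·LOI gives LOI loss = 130.3 g; as yield: glass ÷ batch → 88.47%.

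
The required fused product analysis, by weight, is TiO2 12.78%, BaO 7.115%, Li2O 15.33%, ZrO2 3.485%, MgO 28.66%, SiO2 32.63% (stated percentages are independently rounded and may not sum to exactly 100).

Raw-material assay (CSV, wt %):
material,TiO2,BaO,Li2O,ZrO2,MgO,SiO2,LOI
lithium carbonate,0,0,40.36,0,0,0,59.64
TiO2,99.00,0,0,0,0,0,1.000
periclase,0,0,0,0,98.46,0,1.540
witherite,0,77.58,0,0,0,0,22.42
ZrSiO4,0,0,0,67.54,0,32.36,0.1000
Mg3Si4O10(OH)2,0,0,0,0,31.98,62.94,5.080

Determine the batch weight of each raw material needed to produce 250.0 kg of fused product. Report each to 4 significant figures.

Batch per 250.0 kg fused product:
  lithium carbonate: 94.96 kg
  TiO2: 32.27 kg
  periclase: 32.83 kg
  witherite: 22.93 kg
  ZrSiO4: 12.90 kg
  Mg3Si4O10(OH)2: 123.0 kg
Total batch = 318.9 kg; LOI loss = 68.86 kg; yield = 78.40%

Each numeric step keeps exact precision at all times — the intermediate values are shown, rounded to four significant digits, at each printed step — each reported result carries a single rounding — all derived quantities (LOI, the totals, six oxide percentages, yield, glass mass) are computed using the weight values at 250.0 kg of glass in exact precision, precisely as stated by the question or the answer.
Oxide-by-oxide targets in 250.0 kg fused product:
  TiO2: 12.78% × 250.0 = 31.95 kg
  BaO: 7.115% × 250.0 = 17.79 kg
  Li2O: 15.33% × 250.0 = 38.33 kg
  ZrO2: 3.485% × 250.0 = 8.712 kg
  MgO: 28.66% × 250.0 = 71.65 kg
  SiO2: 32.63% × 250.0 = 81.58 kg
Sums-versus-targets review from the weights as reported, per the basis as stated (target by target, the sums agree exact up to rounding of places):
  TiO2: 32.27·0.9900 = 31.95 kg (target 31.95 kg)
  BaO: 22.93·0.7758 = 17.79 kg (target 17.79 kg)
  Li2O: 94.96·0.4036 = 38.33 kg (target 38.33 kg)
  ZrO2: 12.90·0.6754 = 8.713 kg (target 8.712 kg)
  MgO: 32.83·0.9846 + 123.0·0.3198 = 71.66 kg (target 71.65 kg)
  SiO2: 12.90·0.3236 + 123.0·0.6294 = 81.59 kg (target 81.58 kg)
Glass-mass sanity pass: Σ batch − LOI loss = 250.0 kg (the targets, summed, come to 250.0 kg; basis as stated: 250.0 kg — rounding explains the deltas).
Total batch = Σ batch = 318.9 kg; the LOI term Σ batch·LOI equals 68.86 kg; glass ÷ batch gives a yield of 78.40%.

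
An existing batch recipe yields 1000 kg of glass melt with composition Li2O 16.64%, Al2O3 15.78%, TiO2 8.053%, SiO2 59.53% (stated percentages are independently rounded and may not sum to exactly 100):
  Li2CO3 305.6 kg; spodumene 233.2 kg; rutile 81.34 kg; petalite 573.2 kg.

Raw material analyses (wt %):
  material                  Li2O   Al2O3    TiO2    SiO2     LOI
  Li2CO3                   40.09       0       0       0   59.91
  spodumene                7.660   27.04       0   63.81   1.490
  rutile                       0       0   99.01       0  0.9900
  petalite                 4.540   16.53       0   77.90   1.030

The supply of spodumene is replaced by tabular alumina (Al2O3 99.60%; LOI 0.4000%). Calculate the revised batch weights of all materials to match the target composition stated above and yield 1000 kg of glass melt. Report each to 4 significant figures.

In-progress results appear rounded to 4 significant digits. All internal work keeps full float precision through the solve. Each reported value is rounded once only. All derived quantities are re-derived at full float precision (the four compositions, totals, yield, ignition loss, glass mass) using the weight values on 1000 kg of glass, as given in either problem or answer.
Per-oxide target masses for 1000 kg glass melt:
  Li2O: 16.64% × 1000 = 166.4 kg
  Al2O3: 15.78% × 1000 = 157.8 kg
  TiO2: 8.053% × 1000 = 80.53 kg
  SiO2: 59.53% × 1000 = 595.3 kg
Verifying the oxide balance given the weights on record, under the basis named above (sum by sum, the targets are met modulo rounding of the values):
  Li2O: 328.5·0.4009 + 764.2·0.04540 = 166.4 kg (target 166.4 kg)
  Al2O3: 31.61·0.9960 + 764.2·0.1653 = 157.8 kg (target 157.8 kg)
  TiO2: 81.34·0.9901 = 80.53 kg (target 80.53 kg)
  SiO2: 764.2·0.7790 = 595.3 kg (target 595.3 kg)
Glass-mass sanity pass: the batch minus its LOI: 1000 kg (oxide target masses add up to 1000 kg; with the basis standing at 1000 kg — deltas are rounding alone).
Summing the batch: Σ batch = 1206 kg; LOI removed, Σ of batch·LOI: 205.6 kg; yield, glass over the total, = 82.95%.

Revised batch per 1000 kg glass melt:
  Li2CO3: 328.5 kg
  tabular alumina: 31.61 kg
  rutile: 81.34 kg
  petalite: 764.2 kg
Total batch = 1206 kg; LOI loss = 205.6 kg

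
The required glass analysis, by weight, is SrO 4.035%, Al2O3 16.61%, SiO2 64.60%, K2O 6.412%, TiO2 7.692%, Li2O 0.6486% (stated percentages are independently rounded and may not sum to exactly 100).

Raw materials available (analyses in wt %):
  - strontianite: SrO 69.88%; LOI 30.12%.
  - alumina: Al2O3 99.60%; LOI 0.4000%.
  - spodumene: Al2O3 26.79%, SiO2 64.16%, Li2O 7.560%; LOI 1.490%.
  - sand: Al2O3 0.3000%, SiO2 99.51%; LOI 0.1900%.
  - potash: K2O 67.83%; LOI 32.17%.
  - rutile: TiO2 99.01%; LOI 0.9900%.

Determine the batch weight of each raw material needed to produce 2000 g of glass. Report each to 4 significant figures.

Batch per 2000 g glass:
  strontianite: 115.5 g
  alumina: 283.8 g
  spodumene: 171.6 g
  sand: 1188 g
  potash: 189.1 g
  rutile: 155.4 g
Total batch = 2103 g; LOI loss = 103.1 g; yield = 95.10%

In-progress results are displayed rounded to 4 significant figures at each printed step. The whole derivation holds exact precision in all steps. A single rounding completes every reported result. The derived quantities (six oxide percentages, the totals, ignition loss, the yield, glass mass) are rebuilt starting from the weights per 2000 g of glass at full float precision, exactly as shown in either problem or answer.
The oxide mass targets at 2000 g glass:
  SrO: 4.035% × 2000 = 80.70 g
  Al2O3: 16.61% × 2000 = 332.2 g
  SiO2: 64.60% × 2000 = 1292 g
  K2O: 6.412% × 2000 = 128.2 g
  TiO2: 7.692% × 2000 = 153.8 g
  Li2O: 0.6486% × 2000 = 12.97 g
Verifying the oxide balance from the weights as reported, per the basis as stated (target by target, the sums agree given rounding of the digits):
  SrO: 115.5·0.6988 = 80.71 g (target 80.70 g)
  Al2O3: 283.8·0.9960 + 171.6·0.2679 + 1188·0.003000 = 332.2 g (target 332.2 g)
  SiO2: 171.6·0.6416 + 1188·0.9951 = 1292 g (target 1292 g)
  K2O: 189.1·0.6783 = 128.3 g (target 128.2 g)
  TiO2: 155.4·0.9901 = 153.9 g (target 153.8 g)
  Li2O: 171.6·0.07560 = 12.97 g (target 12.97 g)
Consistency of the glass mass: batch total minus LOI = 2000 g (summing oxide targets gives 2000 g; against the stated basis, 2000 g — deltas are rounding alone).
Total batch = Σ batch = 2103 g; the LOI term Σ batch·LOI equals 103.1 g; as yield: glass ÷ batch → 95.10%.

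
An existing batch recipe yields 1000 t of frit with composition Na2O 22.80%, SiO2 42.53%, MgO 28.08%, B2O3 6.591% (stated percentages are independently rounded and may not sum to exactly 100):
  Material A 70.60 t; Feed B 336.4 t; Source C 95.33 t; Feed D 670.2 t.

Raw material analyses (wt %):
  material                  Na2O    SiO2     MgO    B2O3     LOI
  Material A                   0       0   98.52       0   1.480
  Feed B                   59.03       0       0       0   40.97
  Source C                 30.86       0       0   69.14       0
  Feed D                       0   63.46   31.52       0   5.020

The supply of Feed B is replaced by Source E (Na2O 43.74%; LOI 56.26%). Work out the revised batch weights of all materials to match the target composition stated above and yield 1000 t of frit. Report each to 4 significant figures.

Revised batch per 1000 t frit:
  Material A: 70.60 t
  Source E: 454.0 t
  Source C: 95.33 t
  Feed D: 670.2 t
Total batch = 1290 t; LOI loss = 290.1 t

The working math keeps full float precision at each step — intermediates are printed rounded to four significant figures at each printed step — every reported figure takes just one rounding — all derived quantities, which include four oxide percentages, yield, the totals, ignition loss, net glass mass, are recomputed in full float precision, as they appear in question or answer, from the batch weights at 1000 t of glass.
Oxide mass targets, per 1000 t frit:
  Na2O: 22.80% × 1000 = 228.0 t
  SiO2: 42.53% × 1000 = 425.3 t
  MgO: 28.08% × 1000 = 280.8 t
  B2O3: 6.591% × 1000 = 65.91 t
Checking each oxide sum working from each reported weight, under the basis named above (sums match the target masses exact up to rounding of places):
  Na2O: 454.0·0.4374 + 95.33·0.3086 = 228.0 t (target 228.0 t)
  SiO2: 670.2·0.6346 = 425.3 t (target 425.3 t)
  MgO: 70.60·0.9852 + 670.2·0.3152 = 280.8 t (target 280.8 t)
  B2O3: 95.33·0.6914 = 65.91 t (target 65.91 t)
Auditing the glass mass value: whole batch net of LOI = 1000 t (targets for the oxides total 1000 t; stated basis 1000 t — gaps are rounding artifacts).
Batch grand total — Σ batch = 1290 t; LOI loss = Σ batch·LOI = 290.1 t; glass ÷ batch gives a yield of 77.51%.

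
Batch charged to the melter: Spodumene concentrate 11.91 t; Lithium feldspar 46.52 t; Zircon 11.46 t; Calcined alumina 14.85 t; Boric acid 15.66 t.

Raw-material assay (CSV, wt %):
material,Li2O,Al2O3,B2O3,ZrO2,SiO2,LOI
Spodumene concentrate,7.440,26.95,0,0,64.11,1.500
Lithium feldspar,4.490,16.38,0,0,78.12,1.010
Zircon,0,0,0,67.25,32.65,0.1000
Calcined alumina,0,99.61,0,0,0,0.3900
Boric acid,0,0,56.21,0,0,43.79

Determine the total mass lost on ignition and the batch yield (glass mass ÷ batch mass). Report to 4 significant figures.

Mid-chain values are displayed, rounded to four significant figures, between the steps; full float precision is held from first step to last — a single rounding completes each reported number. Derived quantities, including ignition loss, net glass mass, the five compositions, totals, yield, are re-derived using the weight values at 92.82 t of glass at exact precision, precisely as stated by problem or answer.
Ignition loss by material:
  Spodumene concentrate: 11.91 × 0.01500 = 0.1787 t
  Lithium feldspar: 46.52 × 0.01010 = 0.4699 t
  Zircon: 11.46 × 0.001000 = 0.01146 t
  Calcined alumina: 14.85 × 0.003900 = 0.05791 t
  Boric acid: 15.66 × 0.4379 = 6.858 t
Total LOI = 7.575 t
Glass = batch − LOI = 100.4 − 7.575 = 92.82 t

LOI loss = 7.575 t; glass = 92.82 t; yield = 92.45%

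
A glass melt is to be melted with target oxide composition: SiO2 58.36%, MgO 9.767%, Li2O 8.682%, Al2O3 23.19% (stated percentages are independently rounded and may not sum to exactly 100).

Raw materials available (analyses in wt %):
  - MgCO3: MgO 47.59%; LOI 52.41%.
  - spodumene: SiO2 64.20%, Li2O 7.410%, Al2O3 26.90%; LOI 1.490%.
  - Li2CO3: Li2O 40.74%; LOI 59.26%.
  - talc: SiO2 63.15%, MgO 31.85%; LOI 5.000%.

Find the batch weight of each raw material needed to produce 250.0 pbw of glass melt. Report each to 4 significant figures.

The working math runs at full float precision from start to finish. Working values appear, with 4-significant-figure rounding, when written out — exactly one rounding goes into each reported number. All derived quantities, which include ignition loss, the yield, the four compositions, the totals, net glass mass, are carried in exact precision, as given in the problem or answer text, using the weight values at 250.0 pbw of glass.
Oxide-by-oxide targets in 250.0 pbw glass melt:
  SiO2: 58.36% × 250.0 = 145.9 pbw
  MgO: 9.767% × 250.0 = 24.42 pbw
  Li2O: 8.682% × 250.0 = 21.70 pbw
  Al2O3: 23.19% × 250.0 = 57.98 pbw
Per-oxide balance check working from each reported weight, under the basis named above (delivered sums recover each target once rounding is allowed for):
  SiO2: 215.5·0.6420 + 11.93·0.6315 = 145.9 pbw (target 145.9 pbw)
  MgO: 43.32·0.4759 + 11.93·0.3185 = 24.42 pbw (target 24.42 pbw)
  Li2O: 215.5·0.07410 + 14.08·0.4074 = 21.70 pbw (target 21.70 pbw)
  Al2O3: 215.5·0.2690 = 57.97 pbw (target 57.98 pbw)
Mass balance on the glass: the batch minus its LOI: 250.0 pbw (the Σ of target masses is 250.0 pbw; stated basis 250.0 pbw — differing by rounding only).
Summing the batch: Σ batch = 284.8 pbw; loss to ignition Σ batch·LOI = 34.86 pbw; glass ÷ batch gives a yield of 87.76%.

Batch per 250.0 pbw glass melt:
  MgCO3: 43.32 pbw
  spodumene: 215.5 pbw
  Li2CO3: 14.08 pbw
  talc: 11.93 pbw
Total batch = 284.8 pbw; LOI loss = 34.86 pbw; yield = 87.76%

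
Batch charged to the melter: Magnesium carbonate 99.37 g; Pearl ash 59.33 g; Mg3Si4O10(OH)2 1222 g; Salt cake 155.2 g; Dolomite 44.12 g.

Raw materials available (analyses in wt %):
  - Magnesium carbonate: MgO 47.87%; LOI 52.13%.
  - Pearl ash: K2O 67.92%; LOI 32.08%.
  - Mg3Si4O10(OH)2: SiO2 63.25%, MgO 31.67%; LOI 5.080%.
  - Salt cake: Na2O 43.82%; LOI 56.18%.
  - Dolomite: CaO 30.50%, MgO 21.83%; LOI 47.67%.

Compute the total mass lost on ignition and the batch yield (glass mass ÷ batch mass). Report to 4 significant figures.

LOI loss = 241.1 g; glass = 1339 g; yield = 84.74%

Full float precision is kept from first step to last — values along the way are rounded to 4 significant digits wherever printed; a single rounding yields every reported result; derived quantities are carried from the weighed amounts per 1339 g of glass in full precision (ignition loss, five oxide percentages, the yield, net glass mass, the totals) as written in the problem or the answer.
Per-material ignition loss:
  Magnesium carbonate: 99.37 × 0.5213 = 51.80 g
  Pearl ash: 59.33 × 0.3208 = 19.03 g
  Mg3Si4O10(OH)2: 1222 × 0.05080 = 62.08 g
  Salt cake: 155.2 × 0.5618 = 87.19 g
  Dolomite: 44.12 × 0.4767 = 21.03 g
Total LOI = 241.1 g
Glass = batch − LOI = 1580 − 241.1 = 1339 g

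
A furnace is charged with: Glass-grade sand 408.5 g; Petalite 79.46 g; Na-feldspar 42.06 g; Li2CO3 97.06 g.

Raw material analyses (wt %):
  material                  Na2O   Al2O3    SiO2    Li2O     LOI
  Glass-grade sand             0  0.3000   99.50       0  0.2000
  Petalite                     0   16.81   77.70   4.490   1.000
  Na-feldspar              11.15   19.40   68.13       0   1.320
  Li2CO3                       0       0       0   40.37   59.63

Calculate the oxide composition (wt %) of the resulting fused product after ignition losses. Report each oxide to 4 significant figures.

The whole derivation carries full float precision from first step to last. Working values are printed, rounded to four significant figures, in the printout. Exactly one rounding is applied to each reported result — derived quantities (LOI, four oxide percentages, yield, glass mass, totals) are carried in exact precision using the weight values per 567.0 g of glass exactly as shown in the question or the answer.
Oxide-by-oxide delivered mass:
  Na2O: 42.06·0.1115 = 4.690 g
  Al2O3: 408.5·0.003000 + 79.46·0.1681 + 42.06·0.1940 = 22.74 g
  SiO2: 408.5·0.9950 + 79.46·0.7770 + 42.06·0.6813 = 496.9 g
  Li2O: 79.46·0.04490 + 97.06·0.4037 = 42.75 g
LOI: 408.5·0.002000 + 79.46·0.01000 + 42.06·0.01320 + 97.06·0.5963 = 60.04 g
Net of LOI, the glass mass = 627.1 − 60.04 = 567.0 g (consistent with Σ oxide mass)
percent by weight: oxide/glass ×100

Glass mass = 567.0 g (batch 627.1 − LOI 60.04).
Composition: Na2O 0.8271%, Al2O3 4.011%, SiO2 87.62%, Li2O 7.539%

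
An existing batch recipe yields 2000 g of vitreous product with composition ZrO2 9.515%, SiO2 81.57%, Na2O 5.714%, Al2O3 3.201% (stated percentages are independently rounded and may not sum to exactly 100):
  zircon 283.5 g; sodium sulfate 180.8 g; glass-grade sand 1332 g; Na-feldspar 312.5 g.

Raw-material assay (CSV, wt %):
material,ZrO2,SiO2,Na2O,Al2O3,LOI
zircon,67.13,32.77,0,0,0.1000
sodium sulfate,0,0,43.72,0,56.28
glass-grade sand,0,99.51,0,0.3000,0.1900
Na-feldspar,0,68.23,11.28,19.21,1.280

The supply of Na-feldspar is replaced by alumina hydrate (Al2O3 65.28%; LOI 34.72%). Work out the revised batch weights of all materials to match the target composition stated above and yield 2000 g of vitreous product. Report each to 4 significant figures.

Each numeric step maintains full precision from first step to last. In-progress results are displayed, with 4-significant-digit rounding, when written out — each reported result takes exactly one rounding; the derived quantities, which include the totals, yield, four oxide percentages, glass mass, LOI, are recomputed in exact precision, precisely as stated by question or answer, from the batch weights on 2000 g of glass.
Oxide-by-oxide targets in 2000 g vitreous product:
  ZrO2: 9.515% × 2000 = 190.3 g
  SiO2: 81.57% × 2000 = 1631 g
  Na2O: 5.714% × 2000 = 114.3 g
  Al2O3: 3.201% × 2000 = 64.02 g
A balance pass over the oxides, working from each reported weight, on the stated basis (sum by sum, the targets are met net of answer rounding effects):
  ZrO2: 283.5·0.6713 = 190.3 g (target 190.3 g)
  SiO2: 283.5·0.3277 + 1546·0.9951 = 1631 g (target 1631 g)
  Na2O: 261.4·0.4372 = 114.3 g (target 114.3 g)
  Al2O3: 1546·0.003000 + 90.96·0.6528 = 64.02 g (target 64.02 g)
Glass-mass closure: batch total minus LOI = 2000 g (targets for the oxides total 2000 g; with the basis standing at 2000 g — gaps are rounding artifacts).
Whole-batch sum: Σ batch = 2182 g; LOI removed, Σ of batch·LOI: 181.9 g; the yield ratio, glass ÷ batch: 91.66%.

Revised batch per 2000 g vitreous product:
  zircon: 283.5 g
  sodium sulfate: 261.4 g
  glass-grade sand: 1546 g
  alumina hydrate: 90.96 g
Total batch = 2182 g; LOI loss = 181.9 g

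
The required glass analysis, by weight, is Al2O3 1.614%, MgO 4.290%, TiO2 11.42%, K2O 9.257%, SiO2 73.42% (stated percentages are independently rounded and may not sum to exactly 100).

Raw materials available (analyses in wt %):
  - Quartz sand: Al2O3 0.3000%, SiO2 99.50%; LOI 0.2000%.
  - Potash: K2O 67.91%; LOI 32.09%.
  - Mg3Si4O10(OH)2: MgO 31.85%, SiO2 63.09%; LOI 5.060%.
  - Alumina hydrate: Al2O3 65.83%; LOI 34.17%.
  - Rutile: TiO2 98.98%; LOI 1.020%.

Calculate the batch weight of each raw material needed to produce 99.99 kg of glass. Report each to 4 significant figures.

Each numeric step maintains exact precision in every operation. Intermediates appear rounded to 4 significant figures; each reported figure receives exactly one rounding. Derived quantities (the five compositions, totals, ignition loss, yield, net glass mass) are rebuilt in full float precision using the weight values on 99.99 kg of glass, as they appear in the problem or the answer.
Oxide mass targets, per 99.99 kg glass:
  Al2O3: 1.614% × 99.99 = 1.614 kg
  MgO: 4.290% × 99.99 = 4.290 kg
  TiO2: 11.42% × 99.99 = 11.42 kg
  K2O: 9.257% × 99.99 = 9.256 kg
  SiO2: 73.42% × 99.99 = 73.41 kg
Balance tally, oxide-wise, given the weights on record, on the stated basis (summed amounts equal target values inside rounding margins):
  Al2O3: 65.24·0.003000 + 2.154·0.6583 = 1.614 kg (target 1.614 kg)
  MgO: 13.47·0.3185 = 4.290 kg (target 4.290 kg)
  TiO2: 11.54·0.9898 = 11.42 kg (target 11.42 kg)
  K2O: 13.63·0.6791 = 9.256 kg (target 9.256 kg)
  SiO2: 65.24·0.9950 + 13.47·0.6309 = 73.41 kg (target 73.41 kg)
Glass-mass closure: Σ batch − LOI loss = 99.99 kg (per-oxide target masses sum to 99.99 kg; basis as stated: 99.99 kg — gaps are rounding artifacts).
Batch total: Σ batch = 106.0 kg; LOI loss = Σ batch·LOI = 6.040 kg; glass ÷ batch gives a yield of 94.30%.

Batch per 99.99 kg glass:
  Quartz sand: 65.24 kg
  Potash: 13.63 kg
  Mg3Si4O10(OH)2: 13.47 kg
  Alumina hydrate: 2.154 kg
  Rutile: 11.54 kg
Total batch = 106.0 kg; LOI loss = 6.040 kg; yield = 94.30%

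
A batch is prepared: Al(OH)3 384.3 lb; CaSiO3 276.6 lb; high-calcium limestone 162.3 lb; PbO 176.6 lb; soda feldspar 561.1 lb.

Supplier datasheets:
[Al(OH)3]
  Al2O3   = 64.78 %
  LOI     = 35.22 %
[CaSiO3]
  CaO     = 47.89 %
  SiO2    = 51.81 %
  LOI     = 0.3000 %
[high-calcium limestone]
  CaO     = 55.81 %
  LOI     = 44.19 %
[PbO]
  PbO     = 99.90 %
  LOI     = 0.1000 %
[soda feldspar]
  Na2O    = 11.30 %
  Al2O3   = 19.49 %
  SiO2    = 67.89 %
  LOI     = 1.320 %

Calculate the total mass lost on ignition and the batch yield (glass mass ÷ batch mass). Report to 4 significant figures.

The working math keeps full float precision at each step; the intermediate values are shown rounded off to 4 significant digits across the worked steps; each reported value is rounded only once. Derived quantities (totals, five oxide percentages, net glass mass, the yield, ignition loss) are computed from the weighed amounts per 1345 lb of glass at full float precision, as quoted within problem or answer.
Loss on ignition, line by line:
  Al(OH)3: 384.3 × 0.3522 = 135.4 lb
  CaSiO3: 276.6 × 0.003000 = 0.8298 lb
  high-calcium limestone: 162.3 × 0.4419 = 71.72 lb
  PbO: 176.6 × 0.001000 = 0.1766 lb
  soda feldspar: 561.1 × 0.01320 = 7.407 lb
Total LOI = 215.5 lb
Glass = batch − LOI = 1561 − 215.5 = 1345 lb

LOI loss = 215.5 lb; glass = 1345 lb; yield = 86.19%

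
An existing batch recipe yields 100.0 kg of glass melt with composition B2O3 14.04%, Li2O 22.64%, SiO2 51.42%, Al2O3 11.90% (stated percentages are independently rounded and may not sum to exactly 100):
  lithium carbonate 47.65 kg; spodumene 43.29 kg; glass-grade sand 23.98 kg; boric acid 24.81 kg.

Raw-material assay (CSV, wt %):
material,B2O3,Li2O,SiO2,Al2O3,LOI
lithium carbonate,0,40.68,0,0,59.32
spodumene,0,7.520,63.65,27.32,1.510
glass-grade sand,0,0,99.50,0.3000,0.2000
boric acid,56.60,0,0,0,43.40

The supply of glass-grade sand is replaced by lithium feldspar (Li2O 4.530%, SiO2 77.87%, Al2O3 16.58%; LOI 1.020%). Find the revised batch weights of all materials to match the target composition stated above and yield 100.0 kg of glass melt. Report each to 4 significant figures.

All arithmetic carries full precision at every stage — intermediates appear with 4-significant-figure rounding as written — each reported value undergoes a single rounding. Derived quantities (yield, four oxide percentages, LOI, net glass mass, totals) are carried from the weighed amounts at 100.0 kg of glass at exact precision as written in problem or answer.
The oxide mass targets at 100.0 kg glass melt:
  B2O3: 14.04% × 100.0 = 14.04 kg
  Li2O: 22.64% × 100.0 = 22.64 kg
  SiO2: 51.42% × 100.0 = 51.42 kg
  Al2O3: 11.90% × 100.0 = 11.90 kg
Balance tally, oxide-wise, with the batch weights as given, for the quoted basis mass (every target is met by its sum given rounding of the digits):
  B2O3: 24.81·0.5660 = 14.04 kg (target 14.04 kg)
  Li2O: 47.65·0.4068 + 6.913·0.07520 + 60.38·0.04530 = 22.64 kg (target 22.64 kg)
  SiO2: 6.913·0.6365 + 60.38·0.7787 = 51.42 kg (target 51.42 kg)
  Al2O3: 6.913·0.2732 + 60.38·0.1658 = 11.90 kg (target 11.90 kg)
Glass-mass closure: total batch − LOI = 100.0 kg (the targets, summed, come to 100.0 kg; with the basis standing at 100.0 kg — differing by rounding only).
Whole-batch sum: Σ batch = 139.8 kg; LOI removed, Σ of batch·LOI: 39.75 kg; yield = glass ÷ total batch = 71.55%.

Revised batch per 100.0 kg glass melt:
  lithium carbonate: 47.65 kg
  spodumene: 6.913 kg
  lithium feldspar: 60.38 kg
  boric acid: 24.81 kg
Total batch = 139.8 kg; LOI loss = 39.75 kg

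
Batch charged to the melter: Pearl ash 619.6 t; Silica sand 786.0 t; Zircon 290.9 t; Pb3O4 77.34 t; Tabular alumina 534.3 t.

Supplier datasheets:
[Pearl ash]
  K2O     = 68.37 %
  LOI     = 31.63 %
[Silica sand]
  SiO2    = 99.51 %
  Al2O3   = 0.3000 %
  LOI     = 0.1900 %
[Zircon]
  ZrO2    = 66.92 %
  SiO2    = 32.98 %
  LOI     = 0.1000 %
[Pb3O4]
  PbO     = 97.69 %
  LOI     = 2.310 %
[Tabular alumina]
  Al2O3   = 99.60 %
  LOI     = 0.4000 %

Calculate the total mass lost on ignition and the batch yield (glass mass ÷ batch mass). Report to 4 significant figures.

LOI loss = 201.7 t; glass = 2106 t; yield = 91.26%

Intermediates are displayed with 4-significant-digit rounding in the printout; full precision is kept throughout — exactly one rounding goes into every reported figure; all derived quantities (the totals, five oxide percentages, glass mass, yield, LOI) are computed in exact precision using the weight values at 2106 t of glass, as written in the question or the answer.
Each material's LOI contribution:
  Pearl ash: 619.6 × 0.3163 = 196.0 t
  Silica sand: 786.0 × 0.001900 = 1.493 t
  Zircon: 290.9 × 0.001000 = 0.2909 t
  Pb3O4: 77.34 × 0.02310 = 1.787 t
  Tabular alumina: 534.3 × 0.004000 = 2.137 t
Total LOI = 201.7 t
Glass = batch − LOI = 2308 − 201.7 = 2106 t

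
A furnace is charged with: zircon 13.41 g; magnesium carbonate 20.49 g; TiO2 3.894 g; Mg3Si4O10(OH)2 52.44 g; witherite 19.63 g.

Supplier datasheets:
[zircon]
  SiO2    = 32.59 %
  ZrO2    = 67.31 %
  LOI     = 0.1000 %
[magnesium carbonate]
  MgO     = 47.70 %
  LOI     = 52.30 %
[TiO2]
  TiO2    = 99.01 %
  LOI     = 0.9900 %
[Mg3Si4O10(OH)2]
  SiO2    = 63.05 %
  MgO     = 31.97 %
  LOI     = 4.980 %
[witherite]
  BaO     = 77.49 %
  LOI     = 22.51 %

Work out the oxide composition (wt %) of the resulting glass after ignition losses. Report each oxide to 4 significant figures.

Every computation runs at exact precision end to end — working values are printed rounded to four significant figures at each printed step. Each reported figure takes just one rounding; the derived quantities, which include glass mass, the five compositions, the yield, the totals, LOI, are recomputed at full precision, as given in the question or the answer, using the weight values at 92.07 g of glass.
Mass of each oxide from the mix:
  BaO: 19.63·0.7749 = 15.21 g
  SiO2: 13.41·0.3259 + 52.44·0.6305 = 37.43 g
  ZrO2: 13.41·0.6731 = 9.026 g
  TiO2: 3.894·0.9901 = 3.855 g
  MgO: 20.49·0.4770 + 52.44·0.3197 = 26.54 g
LOI: 13.41·0.001000 + 20.49·0.5230 + 3.894·0.009900 + 52.44·0.04980 + 19.63·0.2251 = 17.80 g
Glass = total batch minus LOI = 109.9 − 17.80 = 92.07 g (consistent with Σ oxide mass)
wt %: oxide over glass, times 100

Glass mass = 92.07 g (batch 109.9 − LOI 17.80).
Composition: BaO 16.52%, SiO2 40.66%, ZrO2 9.804%, TiO2 4.188%, MgO 28.83%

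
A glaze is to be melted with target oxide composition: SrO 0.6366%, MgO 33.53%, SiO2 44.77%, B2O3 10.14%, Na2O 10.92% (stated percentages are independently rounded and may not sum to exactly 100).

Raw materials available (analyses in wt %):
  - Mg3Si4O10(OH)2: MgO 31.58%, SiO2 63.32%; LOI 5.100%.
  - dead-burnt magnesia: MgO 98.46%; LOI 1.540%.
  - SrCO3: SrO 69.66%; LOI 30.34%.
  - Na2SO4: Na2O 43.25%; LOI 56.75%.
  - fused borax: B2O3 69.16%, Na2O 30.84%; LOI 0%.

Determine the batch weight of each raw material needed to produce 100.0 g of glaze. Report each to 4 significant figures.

Mid-chain values appear rounded to 4 significant digits; each numeric step keeps full float precision in every operation. Each reported number takes just one rounding. Derived quantities (totals, the five compositions, net glass mass, the yield, ignition loss) are rebuilt from the weighed amounts per 100.0 g of glass at full float precision exactly as printed in question or answer.
Per-oxide target masses for 100.0 g glaze:
  SrO: 0.6366% × 100.0 = 0.6366 g
  MgO: 33.53% × 100.0 = 33.53 g
  SiO2: 44.77% × 100.0 = 44.77 g
  B2O3: 10.14% × 100.0 = 10.14 g
  Na2O: 10.92% × 100.0 = 10.92 g
Oxide-by-oxide audit per the reported batch figures, against the basis in use (each sum matches its target mass net of answer rounding effects):
  SrO: 0.9139·0.6966 = 0.6366 g (target 0.6366 g)
  MgO: 70.70·0.3158 + 11.38·0.9846 = 33.53 g (target 33.53 g)
  SiO2: 70.70·0.6332 = 44.77 g (target 44.77 g)
  B2O3: 14.66·0.6916 = 10.14 g (target 10.14 g)
  Na2O: 14.79·0.4325 + 14.66·0.3084 = 10.92 g (target 10.92 g)
Glass mass check: total charge less LOI = 99.99 g (summing oxide targets gives 100.0 g; stated basis 100.0 g — deltas are rounding alone).
Whole-batch sum: Σ batch = 112.4 g; ignition loss, Σ(batch × LOI) = 12.45 g; as yield: glass ÷ batch → 88.93%.

Batch per 100.0 g glaze:
  Mg3Si4O10(OH)2: 70.70 g
  dead-burnt magnesia: 11.38 g
  SrCO3: 0.9139 g
  Na2SO4: 14.79 g
  fused borax: 14.66 g
Total batch = 112.4 g; LOI loss = 12.45 g; yield = 88.93%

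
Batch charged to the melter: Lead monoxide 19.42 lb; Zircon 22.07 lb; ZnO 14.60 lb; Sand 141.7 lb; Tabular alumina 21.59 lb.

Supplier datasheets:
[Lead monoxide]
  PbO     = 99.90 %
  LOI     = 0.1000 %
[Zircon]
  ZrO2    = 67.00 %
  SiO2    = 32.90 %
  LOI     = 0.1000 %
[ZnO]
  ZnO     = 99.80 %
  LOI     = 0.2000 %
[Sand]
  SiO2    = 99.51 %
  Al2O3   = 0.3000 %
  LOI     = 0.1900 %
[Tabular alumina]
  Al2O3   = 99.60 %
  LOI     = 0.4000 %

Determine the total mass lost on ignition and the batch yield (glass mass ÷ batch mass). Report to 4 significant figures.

Values along the way appear rounded to 4 significant figures as written — the working math carries exact precision at all times — a single rounding produces every reported figure — all derived quantities are rebuilt from the weighed amounts for 219.0 lb of glass at full float precision (the yield, totals, the five compositions, net glass mass, ignition loss), exactly as shown in the problem or answer text.
Material-by-material LOI:
  Lead monoxide: 19.42 × 0.001000 = 0.01942 lb
  Zircon: 22.07 × 0.001000 = 0.02207 lb
  ZnO: 14.60 × 0.002000 = 0.02920 lb
  Sand: 141.7 × 0.001900 = 0.2692 lb
  Tabular alumina: 21.59 × 0.004000 = 0.08636 lb
Total LOI = 0.4263 lb
Glass = batch − LOI = 219.4 − 0.4263 = 219.0 lb

LOI loss = 0.4263 lb; glass = 219.0 lb; yield = 99.81%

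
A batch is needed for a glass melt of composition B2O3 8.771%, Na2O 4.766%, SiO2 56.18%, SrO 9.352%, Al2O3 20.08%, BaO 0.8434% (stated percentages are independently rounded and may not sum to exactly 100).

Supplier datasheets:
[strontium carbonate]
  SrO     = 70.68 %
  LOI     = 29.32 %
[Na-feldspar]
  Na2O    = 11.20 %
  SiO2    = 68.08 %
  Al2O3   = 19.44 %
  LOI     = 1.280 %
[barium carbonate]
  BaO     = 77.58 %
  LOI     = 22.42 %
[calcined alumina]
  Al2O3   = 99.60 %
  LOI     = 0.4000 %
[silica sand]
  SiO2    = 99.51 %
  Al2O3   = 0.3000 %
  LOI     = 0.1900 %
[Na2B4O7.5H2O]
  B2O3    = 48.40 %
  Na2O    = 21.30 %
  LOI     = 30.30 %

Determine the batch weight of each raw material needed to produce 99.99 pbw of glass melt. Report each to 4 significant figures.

Batch per 99.99 pbw glass melt:
  strontium carbonate: 13.23 pbw
  Na-feldspar: 8.089 pbw
  barium carbonate: 1.087 pbw
  calcined alumina: 18.43 pbw
  silica sand: 50.92 pbw
  Na2B4O7.5H2O: 18.12 pbw
Total batch = 109.9 pbw; LOI loss = 9.887 pbw; yield = 91.00%

The intermediate values are printed (rounded to 4 significant figures) at each printed step — exact precision is carried at all times. A single rounding produces every reported figure. Derived quantities (yield, ignition loss, totals, net glass mass, the six compositions) are re-derived using the weight values for 99.99 pbw of glass at full float precision exactly as printed in the problem or the answer.
The oxide mass targets at 99.99 pbw glass melt:
  B2O3: 8.771% × 99.99 = 8.770 pbw
  Na2O: 4.766% × 99.99 = 4.766 pbw
  SiO2: 56.18% × 99.99 = 56.17 pbw
  SrO: 9.352% × 99.99 = 9.351 pbw
  Al2O3: 20.08% × 99.99 = 20.08 pbw
  BaO: 0.8434% × 99.99 = 0.8433 pbw
Checking each oxide sum with the batch weights as given, on the stated basis (each sum matches its target mass up to rounding of the answer):
  B2O3: 18.12·0.4840 = 8.770 pbw (target 8.770 pbw)
  Na2O: 8.089·0.1120 + 18.12·0.2130 = 4.766 pbw (target 4.766 pbw)
  SiO2: 8.089·0.6808 + 50.92·0.9951 = 56.18 pbw (target 56.17 pbw)
  SrO: 13.23·0.7068 = 9.351 pbw (target 9.351 pbw)
  Al2O3: 8.089·0.1944 + 18.43·0.9960 + 50.92·0.003000 = 20.08 pbw (target 20.08 pbw)
  BaO: 1.087·0.7758 = 0.8433 pbw (target 0.8433 pbw)
The glass-mass cross-check: the batch minus its LOI: 99.99 pbw (the Σ of target masses is 99.98 pbw; the stated basis being 99.99 pbw — rounding explains the deltas).
Adding the batch up: Σ batch = 109.9 pbw; Σ batch·LOI gives LOI loss = 9.887 pbw; as yield: glass ÷ batch → 91.00%.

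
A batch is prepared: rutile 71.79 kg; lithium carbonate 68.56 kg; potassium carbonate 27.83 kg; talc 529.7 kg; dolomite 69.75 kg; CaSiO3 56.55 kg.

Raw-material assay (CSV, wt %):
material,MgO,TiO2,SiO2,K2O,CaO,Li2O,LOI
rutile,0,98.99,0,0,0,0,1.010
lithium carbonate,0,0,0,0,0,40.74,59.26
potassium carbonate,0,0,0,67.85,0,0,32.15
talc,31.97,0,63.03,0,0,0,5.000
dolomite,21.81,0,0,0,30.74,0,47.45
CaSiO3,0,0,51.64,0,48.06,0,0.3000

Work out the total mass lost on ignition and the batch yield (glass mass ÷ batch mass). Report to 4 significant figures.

Values along the way appear rounded off to 4 significant digits in the working — all internal work holds full precision all the way through; every reported result is rounded exactly once — all derived quantities, which include the yield, the six compositions, the totals, glass mass, LOI, are re-derived at full float precision, as set out in question or answer, using the weight values on 714.1 kg of glass.
Loss on ignition, line by line:
  rutile: 71.79 × 0.01010 = 0.7251 kg
  lithium carbonate: 68.56 × 0.5926 = 40.63 kg
  potassium carbonate: 27.83 × 0.3215 = 8.947 kg
  talc: 529.7 × 0.05000 = 26.49 kg
  dolomite: 69.75 × 0.4745 = 33.10 kg
  CaSiO3: 56.55 × 0.003000 = 0.1696 kg
Total LOI = 110.1 kg
Glass = batch − LOI = 824.2 − 110.1 = 714.1 kg

LOI loss = 110.1 kg; glass = 714.1 kg; yield = 86.65%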